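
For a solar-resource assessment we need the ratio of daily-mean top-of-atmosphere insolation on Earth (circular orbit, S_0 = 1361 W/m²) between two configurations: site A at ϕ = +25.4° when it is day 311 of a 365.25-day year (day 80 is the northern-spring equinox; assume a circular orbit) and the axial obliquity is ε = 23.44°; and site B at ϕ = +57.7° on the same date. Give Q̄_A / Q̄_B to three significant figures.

Q̄_A / Q̄_B ≈ 3.71

— Configuration A (ϕ=+25.4°):
Solar longitude: L_s = 360° × (311 − 80)/365.25 = 227.680°.
sin δ = sin 23.44° × sin 227.680° = -0.29412, so δ = -17.105°.
cos h₀ = −tan(+25.4°) tan(-17.105°) = 0.1461, h₀ = 1.4241 rad.
Bracket: h₀ sin ϕ sin δ + cos ϕ cos δ sin h₀ = 1.4241×0.42894×-0.29412 + 0.90334×0.95577×0.98927 = -0.179664 + 0.854121 = 0.674457.
Q̄ = (S_0/π) × [bracket] = (1361/π) × 0.674457 = 292.19 W/m².
— Configuration B (ϕ=+57.7°):
cos h₀ = −tan(+57.7°) tan(-17.105°) = 0.4868, h₀ = 1.0624 rad.
Bracket: h₀ sin ϕ sin δ + cos ϕ cos δ sin h₀ = 1.0624×0.84526×-0.29412 + 0.53435×0.95577×0.87352 = -0.264121 + 0.446120 = 0.181999.
Q̄ = (S_0/π) × [bracket] = (1361/π) × 0.181999 = 78.846 W/m².
Ratio Q̄_A / Q̄_B = 292.19 / 78.846 = 3.706.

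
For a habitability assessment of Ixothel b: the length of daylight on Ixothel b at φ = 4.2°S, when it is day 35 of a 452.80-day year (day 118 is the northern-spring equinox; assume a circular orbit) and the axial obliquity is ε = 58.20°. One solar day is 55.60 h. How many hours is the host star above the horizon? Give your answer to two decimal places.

29.40 h

Solar longitude: λ_s = 360° × (35 − 118)/452.80 = -65.989°, i.e. -65.989° + 360° = 294.011°.
sin δ = sin 58.20° × sin 294.011° = -0.77635, so δ = -50.928°.
cos H₀ = −tan φ · tan δ = −tan(-4.2°) × tan(-50.928°) = -0.0905, so H₀ = 1.6614 rad = 95.19°.
Daylight = 2H₀/(2π) × 55.60 h = (1.6614/π) × 55.60 = 29.40 h.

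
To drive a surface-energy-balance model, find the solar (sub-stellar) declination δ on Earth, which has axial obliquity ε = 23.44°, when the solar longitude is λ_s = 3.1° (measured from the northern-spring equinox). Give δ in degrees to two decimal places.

δ = +1.23°

sin δ = sin ε · sin λ_s = sin 23.44° × sin 3.1° = 0.021512.
δ = arcsin(0.021512) = +1.23°.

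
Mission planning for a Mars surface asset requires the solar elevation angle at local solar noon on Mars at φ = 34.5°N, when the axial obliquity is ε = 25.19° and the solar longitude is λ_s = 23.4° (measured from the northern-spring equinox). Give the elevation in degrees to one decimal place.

65.2°

Solar declination: sin δ = sin ε · sin λ_s = sin 25.19° × sin 23.4° = 0.16903, so δ = +9.732°.
At local noon the hour angle is zero, so the zenith angle equals |φ − δ| = |+34.5° − (+9.732°)| = 24.768°.
Elevation = 90° − 24.768° = 65.2°.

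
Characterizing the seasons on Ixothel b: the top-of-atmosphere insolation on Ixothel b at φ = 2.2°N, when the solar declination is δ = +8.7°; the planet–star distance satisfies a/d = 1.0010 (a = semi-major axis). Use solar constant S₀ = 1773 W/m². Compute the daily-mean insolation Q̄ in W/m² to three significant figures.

cos H₀ = −tan(+2.2°) tan(+8.700°) = -0.0059, H₀ = 1.5767 rad.
Bracket: H₀ sin φ sin δ + cos φ cos δ sin H₀ = 1.5767×0.03839×0.15126 + 0.99926×0.98849×0.99998 = 0.009156 + 0.987739 = 0.996895.
Inverse-square distance factor (a/d)² = 1.0010² = 1.002001.
Q̄ = (S₀/π) × 1.002001 × [bracket] = (1773/π) × 1.002001 × 0.996895 = 563.7 W/m².

Q̄ ≈ 564 W/m²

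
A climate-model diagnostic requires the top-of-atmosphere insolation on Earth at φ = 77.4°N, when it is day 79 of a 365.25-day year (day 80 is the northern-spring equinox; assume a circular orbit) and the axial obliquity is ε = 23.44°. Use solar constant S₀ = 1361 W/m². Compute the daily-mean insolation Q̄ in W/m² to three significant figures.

Solar longitude: λ_s = 360° × (79 − 80)/365.25 = -0.986°, i.e. -0.986° + 360° = 359.014°.
sin δ = sin 23.44° × sin 359.014° = -0.00684, so δ = -0.392°.
cos H₀ = −tan(+77.4°) tan(-0.392°) = 0.0306, H₀ = 1.5402 rad.
Bracket: H₀ sin φ sin δ + cos φ cos δ sin H₀ = 1.5402×0.97592×-0.00684 + 0.21814×0.99998×0.99953 = -0.010281 + 0.218033 = 0.207752.
Q̄ = (S₀/π) × [bracket] = (1361/π) × 0.207752 = 90.00 W/m².

Q̄ ≈ 90.0 W/m²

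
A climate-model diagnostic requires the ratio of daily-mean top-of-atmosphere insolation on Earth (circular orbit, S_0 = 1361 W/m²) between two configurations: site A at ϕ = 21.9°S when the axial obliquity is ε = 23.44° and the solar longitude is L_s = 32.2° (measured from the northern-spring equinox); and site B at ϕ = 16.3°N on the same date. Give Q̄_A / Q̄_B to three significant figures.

Q̄_A / Q̄_B ≈ 0.761

— Configuration A (ϕ=-21.9°):
Solar declination: sin δ = sin ε · sin L_s = sin 23.44° × sin 32.2° = 0.21197, so δ = +12.238°.
cos h₀ = −tan(-21.9°) tan(+12.238°) = 0.0872, h₀ = 1.4835 rad.
Bracket: h₀ sin ϕ sin δ + cos ϕ cos δ sin h₀ = 1.4835×-0.37299×0.21197 + 0.92784×0.97728×0.99619 = -0.117290 + 0.903305 = 0.786015.
Q̄ = (S_0/π) × [bracket] = (1361/π) × 0.786015 = 340.52 W/m².
— Configuration B (ϕ=+16.3°):
cos h₀ = −tan(+16.3°) tan(+12.238°) = -0.0634, h₀ = 1.6343 rad.
Bracket: h₀ sin ϕ sin δ + cos ϕ cos δ sin h₀ = 1.6343×0.28067×0.21197 + 0.95981×0.97728×0.99799 = 0.097230 + 0.936118 = 1.033348.
Q̄ = (S_0/π) × [bracket] = (1361/π) × 1.033348 = 447.67 W/m².
Ratio Q̄_A / Q̄_B = 340.52 / 447.67 = 0.7606.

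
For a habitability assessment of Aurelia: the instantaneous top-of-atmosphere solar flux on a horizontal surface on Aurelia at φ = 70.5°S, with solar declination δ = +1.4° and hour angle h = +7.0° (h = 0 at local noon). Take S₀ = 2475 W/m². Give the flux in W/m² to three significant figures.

763 W/m²

cos θ_z = sin φ sin δ + cos φ cos δ cos h = -0.023031 + 0.331220 = 0.308189.
Flux = S₀ · cos θ_z = 2475 × 0.308189 = 762.8 W/m².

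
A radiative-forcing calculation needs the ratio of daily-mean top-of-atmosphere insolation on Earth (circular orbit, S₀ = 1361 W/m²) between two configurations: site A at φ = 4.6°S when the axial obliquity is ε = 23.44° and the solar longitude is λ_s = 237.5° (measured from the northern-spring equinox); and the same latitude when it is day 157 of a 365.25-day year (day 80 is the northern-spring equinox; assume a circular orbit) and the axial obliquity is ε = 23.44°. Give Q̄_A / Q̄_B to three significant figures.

— Configuration A (φ=-4.6°):
Solar declination: sin δ = sin ε · sin λ_s = sin 23.44° × sin 237.5° = -0.33549, so δ = -19.602°.
cos H₀ = −tan(-4.6°) tan(-19.602°) = -0.0287, H₀ = 1.5995 rad.
Bracket: H₀ sin φ sin δ + cos φ cos δ sin H₀ = 1.5995×-0.08020×-0.33549 + 0.99678×0.94204×0.99959 = 0.043037 + 0.938622 = 0.981659.
Q̄ = (S₀/π) × [bracket] = (1361/π) × 0.981659 = 425.27 W/m².
— Configuration B (φ=-4.6°):
Solar longitude: λ_s = 360° × (157 − 80)/365.25 = 75.893°.
sin δ = sin 23.44° × sin 75.893° = 0.38579, so δ = +22.693°.
cos H₀ = −tan(-4.6°) tan(+22.693°) = 0.0336, H₀ = 1.5371 rad.
Bracket: H₀ sin φ sin δ + cos φ cos δ sin H₀ = 1.5371×-0.08020×0.38579 + 0.99678×0.92259×0.99943 = -0.047558 + 0.919095 = 0.871537.
Q̄ = (S₀/π) × [bracket] = (1361/π) × 0.871537 = 377.57 W/m².
Ratio Q̄_A / Q̄_B = 425.27 / 377.57 = 1.126.

Q̄_A / Q̄_B ≈ 1.13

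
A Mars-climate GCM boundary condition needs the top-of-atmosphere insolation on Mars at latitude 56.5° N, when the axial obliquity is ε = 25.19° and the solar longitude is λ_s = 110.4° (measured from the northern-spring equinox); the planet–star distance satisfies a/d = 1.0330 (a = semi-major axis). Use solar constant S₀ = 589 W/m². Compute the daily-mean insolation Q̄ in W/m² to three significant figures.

Solar declination: sin δ = sin ε · sin λ_s = sin 25.19° × sin 110.4° = 0.39893, so δ = +23.511°.
cos H₀ = −tan(+56.5°) tan(+23.511°) = -0.6573, H₀ = 2.2880 rad.
Bracket: H₀ sin φ sin δ + cos φ cos δ sin H₀ = 2.2880×0.83389×0.39893 + 0.55194×0.91698×0.75365 = 0.761135 + 0.381436 = 1.142571.
Inverse-square distance factor (a/d)² = 1.0330² = 1.067089.
Q̄ = (S₀/π) × 1.067089 × [bracket] = (589/π) × 1.067089 × 1.142571 = 228.6 W/m².

Q̄ ≈ 229 W/m²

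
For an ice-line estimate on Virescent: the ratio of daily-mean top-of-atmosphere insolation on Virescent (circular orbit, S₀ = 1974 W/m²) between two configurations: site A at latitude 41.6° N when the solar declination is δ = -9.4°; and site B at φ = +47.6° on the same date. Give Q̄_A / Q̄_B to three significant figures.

— Configuration A (φ=+41.6°):
cos H₀ = −tan(+41.6°) tan(-9.400°) = 0.1470, H₀ = 1.4233 rad.
Bracket: H₀ sin φ sin δ + cos φ cos δ sin H₀ = 1.4233×0.66393×-0.16333 + 0.74780×0.98657×0.98914 = -0.154342 + 0.729745 = 0.575403.
Q̄ = (S₀/π) × [bracket] = (1974/π) × 0.575403 = 361.55 W/m².
— Configuration B (φ=+47.6°):
cos H₀ = −tan(+47.6°) tan(-9.400°) = 0.1813, H₀ = 1.3885 rad.
Bracket: H₀ sin φ sin δ + cos φ cos δ sin H₀ = 1.3885×0.73846×-0.16333 + 0.67430×0.98657×0.98343 = -0.167471 + 0.654221 = 0.486750.
Q̄ = (S₀/π) × [bracket] = (1974/π) × 0.486750 = 305.85 W/m².
Ratio Q̄_A / Q̄_B = 361.55 / 305.85 = 1.182.

Q̄_A / Q̄_B ≈ 1.18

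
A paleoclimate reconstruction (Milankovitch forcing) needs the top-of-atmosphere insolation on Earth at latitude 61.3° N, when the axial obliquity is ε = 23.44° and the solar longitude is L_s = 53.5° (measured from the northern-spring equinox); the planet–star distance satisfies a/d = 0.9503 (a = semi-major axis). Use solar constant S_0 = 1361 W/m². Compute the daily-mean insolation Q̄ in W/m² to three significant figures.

Solar declination: sin δ = sin ε · sin L_s = sin 23.44° × sin 53.5° = 0.31977, so δ = +18.649°.
cos h₀ = −tan(+61.3°) tan(+18.649°) = -0.6164, h₀ = 2.2350 rad.
Bracket: h₀ sin ϕ sin δ + cos ϕ cos δ sin h₀ = 2.2350×0.87715×0.31977 + 0.48022×0.94750×0.78741 = 0.626887 + 0.358278 = 0.985165.
Inverse-square distance factor (a/d)² = 0.9503² = 0.903070.
Q̄ = (S_0/π) × 0.903070 × [bracket] = (1361/π) × 0.903070 × 0.985165 = 385.4 W/m².

Q̄ ≈ 385 W/m²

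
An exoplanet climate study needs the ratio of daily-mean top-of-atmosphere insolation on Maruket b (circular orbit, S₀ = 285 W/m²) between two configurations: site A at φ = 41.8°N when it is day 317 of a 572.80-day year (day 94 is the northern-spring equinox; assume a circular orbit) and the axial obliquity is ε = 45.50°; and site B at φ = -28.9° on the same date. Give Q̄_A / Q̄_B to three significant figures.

Q̄_A / Q̄_B ≈ 2.62

— Configuration A (φ=+41.8°):
Solar longitude: λ_s = 360° × (317 − 94)/572.80 = 140.154°.
sin δ = sin 45.50° × sin 140.154° = 0.45700, so δ = +27.194°.
cos H₀ = −tan(+41.8°) tan(+27.194°) = -0.4594, H₀ = 2.0481 rad.
Bracket: H₀ sin φ sin δ + cos φ cos δ sin H₀ = 2.0481×0.66653×0.45700 + 0.74548×0.88947×0.88824 = 0.623860 + 0.588976 = 1.212836.
Q̄ = (S₀/π) × [bracket] = (285/π) × 1.212836 = 110.03 W/m².
— Configuration B (φ=-28.9°):
cos H₀ = −tan(-28.9°) tan(+27.194°) = 0.2836, H₀ = 1.2832 rad.
Bracket: H₀ sin φ sin δ + cos φ cos δ sin H₀ = 1.2832×-0.48328×0.45700 + 0.87546×0.88947×0.95893 = -0.283406 + 0.746714 = 0.463308.
Q̄ = (S₀/π) × [bracket] = (285/π) × 0.463308 = 42.031 W/m².
Ratio Q̄_A / Q̄_B = 110.03 / 42.031 = 2.618.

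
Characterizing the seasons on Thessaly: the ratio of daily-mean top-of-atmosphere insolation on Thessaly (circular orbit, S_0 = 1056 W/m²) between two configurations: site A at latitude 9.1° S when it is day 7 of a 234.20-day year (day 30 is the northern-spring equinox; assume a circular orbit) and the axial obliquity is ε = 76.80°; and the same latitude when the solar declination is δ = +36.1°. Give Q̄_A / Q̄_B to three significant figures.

Q̄_A / Q̄_B ≈ 1.46

— Configuration A (ϕ=-9.1°):
Solar longitude: L_s = 360° × (7 − 30)/234.20 = -35.354°, i.e. -35.354° + 360° = 324.646°.
sin δ = sin 76.80° × sin 324.646° = -0.56334, so δ = -34.287°.
cos h₀ = −tan(-9.1°) tan(-34.287°) = -0.1092, h₀ = 1.6802 rad.
Bracket: h₀ sin ϕ sin δ + cos ϕ cos δ sin h₀ = 1.6802×-0.15816×-0.56334 + 0.98741×0.82622×0.99402 = 0.149702 + 0.810939 = 0.960641.
Q̄ = (S_0/π) × [bracket] = (1056/π) × 0.960641 = 322.91 W/m².
— Configuration B (ϕ=-9.1°):
cos h₀ = −tan(-9.1°) tan(+36.100°) = 0.1168, h₀ = 1.4537 rad.
Bracket: h₀ sin ϕ sin δ + cos ϕ cos δ sin h₀ = 1.4537×-0.15816×0.58920 + 0.98741×0.80799×0.99316 = -0.135467 + 0.792360 = 0.656893.
Q̄ = (S_0/π) × [bracket] = (1056/π) × 0.656893 = 220.80 W/m².
Ratio Q̄_A / Q̄_B = 322.91 / 220.80 = 1.462.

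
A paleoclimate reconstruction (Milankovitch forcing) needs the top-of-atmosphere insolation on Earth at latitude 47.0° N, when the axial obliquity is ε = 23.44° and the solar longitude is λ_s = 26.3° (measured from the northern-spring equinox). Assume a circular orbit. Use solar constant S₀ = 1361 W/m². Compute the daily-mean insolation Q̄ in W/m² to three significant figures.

Solar declination: sin δ = sin ε · sin λ_s = sin 23.44° × sin 26.3° = 0.17625, so δ = +10.151°.
cos H₀ = −tan(+47.0°) tan(+10.151°) = -0.1920, H₀ = 1.7640 rad.
Bracket: H₀ sin φ sin δ + cos φ cos δ sin H₀ = 1.7640×0.73135×0.17625 + 0.68200×0.98435×0.98139 = 0.227380 + 0.658833 = 0.886213.
Q̄ = (S₀/π) × [bracket] = (1361/π) × 0.886213 = 383.9 W/m².

Q̄ ≈ 384 W/m²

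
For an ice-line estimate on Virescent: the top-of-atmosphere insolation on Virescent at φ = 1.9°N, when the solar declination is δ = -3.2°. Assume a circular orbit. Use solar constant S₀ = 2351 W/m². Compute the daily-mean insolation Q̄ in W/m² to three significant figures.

Q̄ ≈ 745 W/m²

cos H₀ = −tan(+1.9°) tan(-3.200°) = 0.0019, H₀ = 1.5689 rad.
Bracket: H₀ sin φ sin δ + cos φ cos δ sin H₀ = 1.5689×0.03316×-0.05582 + 0.99945×0.99844×1.00000 = -0.002904 + 0.997891 = 0.994987.
Q̄ = (S₀/π) × [bracket] = (2351/π) × 0.994987 = 744.6 W/m².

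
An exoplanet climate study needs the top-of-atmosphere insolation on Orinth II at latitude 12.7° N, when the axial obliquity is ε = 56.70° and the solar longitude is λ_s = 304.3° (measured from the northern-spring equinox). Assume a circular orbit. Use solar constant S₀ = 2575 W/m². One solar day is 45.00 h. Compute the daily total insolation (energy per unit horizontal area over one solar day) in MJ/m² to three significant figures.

Solar declination: sin δ = sin ε · sin λ_s = sin 56.70° × sin 304.3° = -0.69046, so δ = -43.666°.
cos H₀ = −tan(+12.7°) tan(-43.666°) = 0.2151, H₀ = 1.3540 rad.
Bracket: H₀ sin φ sin δ + cos φ cos δ sin H₀ = 1.3540×0.21985×-0.69046 + 0.97553×0.72337×0.97659 = -0.205534 + 0.689149 = 0.483615.
Q̄ = (S₀/π) × [bracket] = (2575/π) × 0.483615 = 396.39 W/m².
Daily total = Q̄ × 45.00 h × 3600 s/h = 396.39 × 45.00 × 3600 / 10⁶ = 64.22 MJ/m².

64.2 MJ/m²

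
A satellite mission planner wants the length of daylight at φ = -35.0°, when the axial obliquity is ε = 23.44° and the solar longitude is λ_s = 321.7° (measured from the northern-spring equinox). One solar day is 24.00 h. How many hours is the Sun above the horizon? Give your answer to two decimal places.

Solar declination: sin δ = sin ε · sin λ_s = sin 23.44° × sin 321.7° = -0.24654, so δ = -14.273°.
cos H₀ = −tan φ · tan δ = −tan(-35.0°) × tan(-14.273°) = -0.1781, so H₀ = 1.7499 rad = 100.26°.
Daylight = 2H₀/(2π) × 24.00 h = (1.7499/π) × 24.00 = 13.37 h.

13.37 h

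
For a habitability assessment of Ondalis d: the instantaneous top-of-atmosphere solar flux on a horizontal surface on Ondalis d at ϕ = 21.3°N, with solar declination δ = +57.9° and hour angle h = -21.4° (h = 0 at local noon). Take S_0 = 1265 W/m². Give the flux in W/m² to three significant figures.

cos θ_z = sin ϕ sin δ + cos ϕ cos δ cos h = 0.307718 + 0.460965 = 0.768683.
Flux = S_0 · cos θ_z = 1265 × 0.768683 = 972.4 W/m².

972 W/m²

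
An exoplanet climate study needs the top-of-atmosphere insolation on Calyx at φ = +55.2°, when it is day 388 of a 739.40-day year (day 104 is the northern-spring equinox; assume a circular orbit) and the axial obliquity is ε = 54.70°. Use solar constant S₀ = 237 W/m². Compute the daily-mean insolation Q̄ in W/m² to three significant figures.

Solar longitude: λ_s = 360° × (388 − 104)/739.40 = 138.274°.
sin δ = sin 54.70° × sin 138.274° = 0.54319, so δ = +32.901°.
cos H₀ = −tan(+55.2°) tan(+32.901°) = -0.9309, H₀ = 2.7675 rad.
Bracket: H₀ sin φ sin δ + cos φ cos δ sin H₀ = 2.7675×0.82115×0.54319 + 0.57071×0.83961×0.36539 = 1.234417 + 0.175085 = 1.409502.
Q̄ = (S₀/π) × [bracket] = (237/π) × 1.409502 = 106.3 W/m².

Q̄ ≈ 106 W/m²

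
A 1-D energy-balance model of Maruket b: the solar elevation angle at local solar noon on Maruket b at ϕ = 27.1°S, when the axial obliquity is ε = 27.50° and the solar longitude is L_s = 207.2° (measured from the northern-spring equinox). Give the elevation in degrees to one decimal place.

Solar declination: sin δ = sin ε · sin L_s = sin 27.50° × sin 207.2° = -0.21106, so δ = -12.185°.
At local noon the hour angle is zero, so the zenith angle equals |ϕ − δ| = |-27.1° − (-12.185°)| = 14.915°.
Elevation = 90° − 14.915° = 75.1°.

75.1°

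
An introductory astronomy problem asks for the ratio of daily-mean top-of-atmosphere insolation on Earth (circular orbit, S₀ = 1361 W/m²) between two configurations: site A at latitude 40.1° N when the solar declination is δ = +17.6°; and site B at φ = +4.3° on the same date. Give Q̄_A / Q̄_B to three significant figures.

Q̄_A / Q̄_B ≈ 1.08

— Configuration A (φ=+40.1°):
cos H₀ = −tan(+40.1°) tan(+17.600°) = -0.2671, H₀ = 1.8412 rad.
Bracket: H₀ sin φ sin δ + cos φ cos δ sin H₀ = 1.8412×0.64412×0.30237 + 0.76492×0.95319×0.96366 = 0.358597 + 0.702618 = 1.061215.
Q̄ = (S₀/π) × [bracket] = (1361/π) × 1.061215 = 459.74 W/m².
— Configuration B (φ=+4.3°):
cos H₀ = −tan(+4.3°) tan(+17.600°) = -0.0239, H₀ = 1.5947 rad.
Bracket: H₀ sin φ sin δ + cos φ cos δ sin H₀ = 1.5947×0.07498×0.30237 + 0.99719×0.95319×0.99972 = 0.036155 + 0.950245 = 0.986400.
Q̄ = (S₀/π) × [bracket] = (1361/π) × 0.986400 = 427.33 W/m².
Ratio Q̄_A / Q̄_B = 459.74 / 427.33 = 1.076.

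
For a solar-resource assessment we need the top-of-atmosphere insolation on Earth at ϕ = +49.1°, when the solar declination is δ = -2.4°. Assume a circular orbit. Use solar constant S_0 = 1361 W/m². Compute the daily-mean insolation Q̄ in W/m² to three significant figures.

Q̄ ≈ 262 W/m²

cos h₀ = −tan(+49.1°) tan(-2.400°) = 0.0484, h₀ = 1.5224 rad.
Bracket: h₀ sin ϕ sin δ + cos ϕ cos δ sin h₀ = 1.5224×0.75585×-0.04188 + 0.65474×0.99912×0.99883 = -0.048192 + 0.653398 = 0.605206.
Q̄ = (S_0/π) × [bracket] = (1361/π) × 0.605206 = 262.2 W/m².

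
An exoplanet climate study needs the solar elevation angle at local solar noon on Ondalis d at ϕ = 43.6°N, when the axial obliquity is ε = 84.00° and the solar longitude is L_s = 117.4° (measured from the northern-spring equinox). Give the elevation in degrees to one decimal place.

71.6°

Solar declination: sin δ = sin ε · sin L_s = sin 84.00° × sin 117.4° = 0.88295, so δ = +62.001°.
At local noon the hour angle is zero, so the zenith angle equals |ϕ − δ| = |+43.6° − (+62.001°)| = 18.401°.
Elevation = 90° − 18.401° = 71.6°.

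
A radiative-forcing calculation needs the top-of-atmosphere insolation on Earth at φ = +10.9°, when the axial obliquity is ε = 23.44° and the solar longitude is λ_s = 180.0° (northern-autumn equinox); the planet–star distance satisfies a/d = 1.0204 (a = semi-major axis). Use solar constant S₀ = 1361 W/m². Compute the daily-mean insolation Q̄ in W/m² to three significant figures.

Solar declination: sin δ = sin ε · sin λ_s = sin 23.44° × sin 180.0° = 0.00000, so δ = +0.000°.
cos H₀ = −tan(+10.9°) tan(+0.000°) = -0.0000, H₀ = 1.5708 rad.
Bracket: H₀ sin φ sin δ + cos φ cos δ sin H₀ = 1.5708×0.18910×0.00000 + 0.98196×1.00000×1.00000 = 0.000000 + 0.981960 = 0.981960.
Inverse-square distance factor (a/d)² = 1.0204² = 1.041216.
Q̄ = (S₀/π) × 1.041216 × [bracket] = (1361/π) × 1.041216 × 0.981960 = 442.9 W/m².

Q̄ ≈ 443 W/m²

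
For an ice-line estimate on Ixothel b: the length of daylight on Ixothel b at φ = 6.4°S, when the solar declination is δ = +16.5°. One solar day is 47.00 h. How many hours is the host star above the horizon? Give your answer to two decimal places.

23.00 h

cos H₀ = −tan φ · tan δ = −tan(-6.4°) × tan(+16.500°) = 0.0332, so H₀ = 1.5376 rad = 88.10°.
Daylight = 2H₀/(2π) × 47.00 h = (1.5376/π) × 47.00 = 23.00 h.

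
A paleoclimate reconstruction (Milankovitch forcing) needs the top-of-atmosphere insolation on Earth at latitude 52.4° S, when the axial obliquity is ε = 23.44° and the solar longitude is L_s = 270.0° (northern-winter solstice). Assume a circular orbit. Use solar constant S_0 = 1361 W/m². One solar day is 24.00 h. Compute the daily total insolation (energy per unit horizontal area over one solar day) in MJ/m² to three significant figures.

42.9 MJ/m²

Solar declination: sin δ = sin ε · sin L_s = sin 23.44° × sin 270.0° = -0.39779, so δ = -23.440°.
cos h₀ = −tan(-52.4°) tan(-23.440°) = -0.5630, h₀ = 2.1688 rad.
Bracket: h₀ sin ϕ sin δ + cos ϕ cos δ sin h₀ = 2.1688×-0.79229×-0.39779 + 0.61015×0.91748×0.82646 = 0.683530 + 0.462653 = 1.146183.
Q̄ = (S_0/π) × [bracket] = (1361/π) × 1.146183 = 496.55 W/m².
Daily total = Q̄ × 24.00 h × 3600 s/h = 496.55 × 24.00 × 3600 / 10⁶ = 42.90 MJ/m².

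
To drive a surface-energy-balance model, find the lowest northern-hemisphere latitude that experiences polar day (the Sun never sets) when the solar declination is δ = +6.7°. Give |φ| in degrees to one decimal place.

Polar day requires cos H₀ = −tan φ tan δ ≤ −1, i.e. tan φ tan δ ≥ 1.
The boundary is |tan φ| · |tan δ| = 1, so |φ| = 90° − |δ| = 90° − 6.7° = 83.3° in the northern hemisphere.

|φ| = 83.3°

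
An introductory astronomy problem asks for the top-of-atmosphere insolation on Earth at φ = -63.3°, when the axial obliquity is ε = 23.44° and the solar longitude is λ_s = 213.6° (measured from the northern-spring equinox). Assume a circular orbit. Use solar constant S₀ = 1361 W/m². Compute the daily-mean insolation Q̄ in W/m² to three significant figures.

Solar declination: sin δ = sin ε · sin λ_s = sin 23.44° × sin 213.6° = -0.22013, so δ = -12.717°.
cos H₀ = −tan(-63.3°) tan(-12.717°) = -0.4487, H₀ = 2.0361 rad.
Bracket: H₀ sin φ sin δ + cos φ cos δ sin H₀ = 2.0361×-0.89337×-0.22013 + 0.44932×0.97547×0.89369 = 0.400414 + 0.391703 = 0.792117.
Q̄ = (S₀/π) × [bracket] = (1361/π) × 0.792117 = 343.2 W/m².

Q̄ ≈ 343 W/m²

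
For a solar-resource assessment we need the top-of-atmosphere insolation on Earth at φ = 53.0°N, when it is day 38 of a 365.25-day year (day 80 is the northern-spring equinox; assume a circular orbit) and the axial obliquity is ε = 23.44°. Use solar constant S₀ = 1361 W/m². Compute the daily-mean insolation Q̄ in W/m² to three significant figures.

Solar longitude: λ_s = 360° × (38 − 80)/365.25 = -41.396°, i.e. -41.396° + 360° = 318.604°.
sin δ = sin 23.44° × sin 318.604° = -0.26304, so δ = -15.251°.
cos H₀ = −tan(+53.0°) tan(-15.251°) = 0.3618, H₀ = 1.2006 rad.
Bracket: H₀ sin φ sin δ + cos φ cos δ sin H₀ = 1.2006×0.79864×-0.26304 + 0.60182×0.96478×0.93225 = -0.252215 + 0.541287 = 0.289072.
Q̄ = (S₀/π) × [bracket] = (1361/π) × 0.289072 = 125.2 W/m².

Q̄ ≈ 125 W/m²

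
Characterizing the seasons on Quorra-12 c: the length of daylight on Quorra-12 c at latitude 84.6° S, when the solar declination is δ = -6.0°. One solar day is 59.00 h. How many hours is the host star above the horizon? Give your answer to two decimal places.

Sunrise equation: cos h₀ = −tan ϕ · tan δ = -1.1119 ≤ −1, so the host star never sets (polar day) and h₀ = π.
Daylight = 2h₀/(2π) × 59.00 h = (3.1416/π) × 59.00 = 59.00 h.

59.00 h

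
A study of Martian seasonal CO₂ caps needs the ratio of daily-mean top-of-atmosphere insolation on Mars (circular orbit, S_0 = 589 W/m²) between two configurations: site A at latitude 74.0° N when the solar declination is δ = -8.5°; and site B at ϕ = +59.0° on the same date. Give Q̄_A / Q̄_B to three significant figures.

— Configuration A (ϕ=+74.0°):
cos h₀ = −tan(+74.0°) tan(-8.500°) = 0.5212, h₀ = 1.0225 rad.
Bracket: h₀ sin ϕ sin δ + cos ϕ cos δ sin h₀ = 1.0225×0.96126×-0.14781 + 0.27564×0.98902×0.85344 = -0.145281 + 0.232659 = 0.087378.
Q̄ = (S_0/π) × [bracket] = (589/π) × 0.087378 = 16.382 W/m².
— Configuration B (ϕ=+59.0°):
cos h₀ = −tan(+59.0°) tan(-8.500°) = 0.2487, h₀ = 1.3194 rad.
Bracket: h₀ sin ϕ sin δ + cos ϕ cos δ sin h₀ = 1.3194×0.85717×-0.14781 + 0.51504×0.98902×0.96857 = -0.167166 + 0.493375 = 0.326209.
Q̄ = (S_0/π) × [bracket] = (589/π) × 0.326209 = 61.159 W/m².
Ratio Q̄_A / Q̄_B = 16.382 / 61.159 = 0.2679.

Q̄_A / Q̄_B ≈ 0.268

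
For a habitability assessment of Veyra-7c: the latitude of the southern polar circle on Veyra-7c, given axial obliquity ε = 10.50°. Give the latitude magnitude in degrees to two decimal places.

79.50°

The polar circle is the lowest latitude that experiences at least one full rotation of continuous darkness at the northern-summer solstice; it lies at |φ| = 90° − ε = 90° − 10.50° = 79.50°.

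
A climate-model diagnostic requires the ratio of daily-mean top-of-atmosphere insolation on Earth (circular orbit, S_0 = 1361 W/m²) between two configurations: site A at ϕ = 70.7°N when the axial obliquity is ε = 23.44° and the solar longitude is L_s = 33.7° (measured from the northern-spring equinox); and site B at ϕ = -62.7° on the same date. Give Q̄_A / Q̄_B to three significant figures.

Q̄_A / Q̄_B ≈ 3.93

— Configuration A (ϕ=+70.7°):
Solar declination: sin δ = sin ε · sin L_s = sin 23.44° × sin 33.7° = 0.22071, so δ = +12.751°.
cos h₀ = −tan(+70.7°) tan(+12.751°) = -0.6462, h₀ = 2.2734 rad.
Bracket: h₀ sin ϕ sin δ + cos ϕ cos δ sin h₀ = 2.2734×0.94380×0.22071 + 0.33051×0.97534×0.76318 = 0.473563 + 0.246018 = 0.719581.
Q̄ = (S_0/π) × [bracket] = (1361/π) × 0.719581 = 311.74 W/m².
— Configuration B (ϕ=-62.7°):
cos h₀ = −tan(-62.7°) tan(+12.751°) = 0.4384, h₀ = 1.1169 rad.
Bracket: h₀ sin ϕ sin δ + cos ϕ cos δ sin h₀ = 1.1169×-0.88862×0.22071 + 0.45865×0.97534×0.89876 = -0.219055 + 0.402051 = 0.182996.
Q̄ = (S_0/π) × [bracket] = (1361/π) × 0.182996 = 79.277 W/m².
Ratio Q̄_A / Q̄_B = 311.74 / 79.277 = 3.932.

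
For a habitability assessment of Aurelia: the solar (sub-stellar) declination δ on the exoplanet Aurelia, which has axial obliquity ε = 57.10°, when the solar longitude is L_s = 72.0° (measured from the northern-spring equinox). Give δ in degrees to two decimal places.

δ = +52.99°

sin δ = sin ε · sin L_s = sin 57.10° × sin 72.0° = 0.798526.
δ = arcsin(0.798526) = +52.99°.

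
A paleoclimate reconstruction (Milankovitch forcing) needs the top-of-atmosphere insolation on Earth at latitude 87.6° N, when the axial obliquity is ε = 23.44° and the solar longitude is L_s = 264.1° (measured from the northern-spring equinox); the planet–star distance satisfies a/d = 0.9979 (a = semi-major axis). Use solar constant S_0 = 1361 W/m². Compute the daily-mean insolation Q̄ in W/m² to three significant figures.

Q̄ ≈ 0.00 W/m²

Solar declination: sin δ = sin ε · sin L_s = sin 23.44° × sin 264.1° = -0.39568, so δ = -23.308°.
cos h₀ = −tan(+87.6°) tan(-23.308°) = 10.2796 ≥ 1 ⇒ polar night, h₀ = 0 and Q̄ = 0.
Inverse-square distance factor (a/d)² = 0.9979² = 0.995804.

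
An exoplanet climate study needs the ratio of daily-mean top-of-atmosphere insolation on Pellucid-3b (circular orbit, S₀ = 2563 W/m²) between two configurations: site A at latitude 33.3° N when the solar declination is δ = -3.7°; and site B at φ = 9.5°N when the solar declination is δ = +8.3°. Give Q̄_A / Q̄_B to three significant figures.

Q̄_A / Q̄_B ≈ 0.769

— Configuration A (φ=+33.3°):
cos H₀ = −tan(+33.3°) tan(-3.700°) = 0.0425, H₀ = 1.5283 rad.
Bracket: H₀ sin φ sin δ + cos φ cos δ sin H₀ = 1.5283×0.54902×-0.06453 + 0.83581×0.99792×0.99910 = -0.054145 + 0.833321 = 0.779176.
Q̄ = (S₀/π) × [bracket] = (2563/π) × 0.779176 = 635.67 W/m².
— Configuration B (φ=+9.5°):
cos H₀ = −tan(+9.5°) tan(+8.300°) = -0.0244, H₀ = 1.5952 rad.
Bracket: H₀ sin φ sin δ + cos φ cos δ sin H₀ = 1.5952×0.16505×0.14436 + 0.98629×0.98953×0.99970 = 0.038008 + 0.975671 = 1.013679.
Q̄ = (S₀/π) × [bracket] = (2563/π) × 1.013679 = 826.99 W/m².
Ratio Q̄_A / Q̄_B = 635.67 / 826.99 = 0.7687.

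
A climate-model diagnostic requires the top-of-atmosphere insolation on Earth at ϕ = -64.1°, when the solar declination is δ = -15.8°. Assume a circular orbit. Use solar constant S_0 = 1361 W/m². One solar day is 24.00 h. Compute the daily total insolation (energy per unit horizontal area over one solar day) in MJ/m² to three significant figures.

32.9 MJ/m²

cos h₀ = −tan(-64.1°) tan(-15.800°) = -0.5828, h₀ = 2.1929 rad.
Bracket: h₀ sin ϕ sin δ + cos ϕ cos δ sin h₀ = 2.1929×-0.89956×-0.27228 + 0.43680×0.96222×0.81265 = 0.537112 + 0.341555 = 0.878667.
Q̄ = (S_0/π) × [bracket] = (1361/π) × 0.878667 = 380.66 W/m².
Daily total = Q̄ × 24.00 h × 3600 s/h = 380.66 × 24.00 × 3600 / 10⁶ = 32.89 MJ/m².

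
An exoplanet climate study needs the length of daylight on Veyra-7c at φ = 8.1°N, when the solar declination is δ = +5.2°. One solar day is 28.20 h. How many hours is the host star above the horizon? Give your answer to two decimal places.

14.22 h

cos H₀ = −tan φ · tan δ = −tan(+8.1°) × tan(+5.200°) = -0.0130, so H₀ = 1.5837 rad = 90.74°.
Daylight = 2H₀/(2π) × 28.20 h = (1.5837/π) × 28.20 = 14.22 h.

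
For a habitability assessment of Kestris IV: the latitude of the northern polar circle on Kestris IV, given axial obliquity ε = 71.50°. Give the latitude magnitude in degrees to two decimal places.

The polar circle is the lowest latitude that experiences at least one full rotation of continuous daylight at the northern-summer solstice; it lies at |ϕ| = 90° − ε = 90° − 71.50° = 18.50°.

18.50°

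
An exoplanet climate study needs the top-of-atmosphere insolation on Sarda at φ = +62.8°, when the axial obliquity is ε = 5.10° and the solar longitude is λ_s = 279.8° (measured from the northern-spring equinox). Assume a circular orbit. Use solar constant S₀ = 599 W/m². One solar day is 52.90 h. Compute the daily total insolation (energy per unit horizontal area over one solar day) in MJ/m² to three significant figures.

Solar declination: sin δ = sin ε · sin λ_s = sin 5.10° × sin 279.8° = -0.08760, so δ = -5.025°.
cos H₀ = −tan(+62.8°) tan(-5.025°) = 0.1711, H₀ = 1.3988 rad.
Bracket: H₀ sin φ sin δ + cos φ cos δ sin H₀ = 1.3988×0.88942×-0.08760 + 0.45710×0.99616×0.98525 = -0.108985 + 0.448628 = 0.339643.
Q̄ = (S₀/π) × [bracket] = (599/π) × 0.339643 = 64.759 W/m².
Daily total = Q̄ × 52.90 h × 3600 s/h = 64.759 × 52.90 × 3600 / 10⁶ = 12.33 MJ/m².

12.3 MJ/m²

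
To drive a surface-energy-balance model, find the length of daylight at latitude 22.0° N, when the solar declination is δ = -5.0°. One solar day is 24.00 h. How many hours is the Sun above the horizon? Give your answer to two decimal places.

cos H₀ = −tan φ · tan δ = −tan(+22.0°) × tan(-5.000°) = 0.0353, so H₀ = 1.5354 rad = 87.97°.
Daylight = 2H₀/(2π) × 24.00 h = (1.5354/π) × 24.00 = 11.73 h.

11.73 h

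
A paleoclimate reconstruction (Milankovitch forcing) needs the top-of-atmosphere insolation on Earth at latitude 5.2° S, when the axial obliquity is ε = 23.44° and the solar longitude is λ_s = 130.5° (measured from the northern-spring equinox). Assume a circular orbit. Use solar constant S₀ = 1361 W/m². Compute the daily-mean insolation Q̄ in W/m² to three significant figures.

Solar declination: sin δ = sin ε · sin λ_s = sin 23.44° × sin 130.5° = 0.30248, so δ = +17.607°.
cos H₀ = −tan(-5.2°) tan(+17.607°) = 0.0289, H₀ = 1.5419 rad.
Bracket: H₀ sin φ sin δ + cos φ cos δ sin H₀ = 1.5419×-0.09063×0.30248 + 0.99588×0.95316×0.99958 = -0.042269 + 0.948834 = 0.906565.
Q̄ = (S₀/π) × [bracket] = (1361/π) × 0.906565 = 392.7 W/m².

Q̄ ≈ 393 W/m²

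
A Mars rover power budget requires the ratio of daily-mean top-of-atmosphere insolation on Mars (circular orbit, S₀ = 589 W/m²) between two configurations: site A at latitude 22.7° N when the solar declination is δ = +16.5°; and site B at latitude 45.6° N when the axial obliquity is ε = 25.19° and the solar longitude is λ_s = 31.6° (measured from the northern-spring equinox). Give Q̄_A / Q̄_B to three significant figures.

— Configuration A (φ=+22.7°):
cos H₀ = −tan(+22.7°) tan(+16.500°) = -0.1239, H₀ = 1.6950 rad.
Bracket: H₀ sin φ sin δ + cos φ cos δ sin H₀ = 1.6950×0.38591×0.28402 + 0.92254×0.95882×0.99229 = 0.185782 + 0.877730 = 1.063512.
Q̄ = (S₀/π) × [bracket] = (589/π) × 1.063512 = 199.39 W/m².
— Configuration B (φ=+45.6°):
Solar declination: sin δ = sin ε · sin λ_s = sin 25.19° × sin 31.6° = 0.22302, so δ = +12.886°.
cos H₀ = −tan(+45.6°) tan(+12.886°) = -0.2336, H₀ = 1.8066 rad.
Bracket: H₀ sin φ sin δ + cos φ cos δ sin H₀ = 1.8066×0.71447×0.22302 + 0.69966×0.97481×0.97233 = 0.287866 + 0.663164 = 0.951030.
Q̄ = (S₀/π) × [bracket] = (589/π) × 0.951030 = 178.30 W/m².
Ratio Q̄_A / Q̄_B = 199.39 / 178.30 = 1.118.

Q̄_A / Q̄_B ≈ 1.12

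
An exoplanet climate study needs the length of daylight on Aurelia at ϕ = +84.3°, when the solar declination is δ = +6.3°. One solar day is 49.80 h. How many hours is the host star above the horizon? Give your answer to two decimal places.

49.80 h

Sunrise equation: cos h₀ = −tan ϕ · tan δ = -1.1061 ≤ −1, so the host star never sets (polar day) and h₀ = π.
Daylight = 2h₀/(2π) × 49.80 h = (3.1416/π) × 49.80 = 49.80 h.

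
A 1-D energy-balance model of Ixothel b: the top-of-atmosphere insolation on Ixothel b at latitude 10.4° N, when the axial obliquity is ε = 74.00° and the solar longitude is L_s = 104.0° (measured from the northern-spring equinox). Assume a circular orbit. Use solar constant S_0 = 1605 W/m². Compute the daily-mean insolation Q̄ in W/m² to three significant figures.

Solar declination: sin δ = sin ε · sin L_s = sin 74.00° × sin 104.0° = 0.93271, so δ = +68.861°.
cos h₀ = −tan(+10.4°) tan(+68.861°) = -0.4747, h₀ = 2.0654 rad.
Bracket: h₀ sin ϕ sin δ + cos ϕ cos δ sin h₀ = 2.0654×0.18052×0.93271 + 0.98357×0.36063×0.88016 = 0.347757 + 0.312197 = 0.659954.
Q̄ = (S_0/π) × [bracket] = (1605/π) × 0.659954 = 337.2 W/m².

Q̄ ≈ 337 W/m²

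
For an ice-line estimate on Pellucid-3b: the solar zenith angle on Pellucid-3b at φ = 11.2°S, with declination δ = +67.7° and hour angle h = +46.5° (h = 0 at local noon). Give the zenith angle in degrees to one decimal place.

cos θ_z = sin φ sin δ + cos φ cos δ cos h = -0.179708 + 0.256226 = 0.076518.
θ_z = arccos(0.076518) = 85.6°.

θ_z = 85.6°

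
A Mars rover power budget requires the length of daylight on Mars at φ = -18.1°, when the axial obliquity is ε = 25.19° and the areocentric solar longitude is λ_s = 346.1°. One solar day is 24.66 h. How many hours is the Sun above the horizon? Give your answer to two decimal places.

12.59 h

sin δ = sin 25.19° × sin 346.1° = -0.10225, so δ = -5.869°.
cos H₀ = −tan φ · tan δ = −tan(-18.1°) × tan(-5.869°) = -0.0336, so H₀ = 1.6044 rad = 91.93°.
Daylight = 2H₀/(2π) × 24.66 h = (1.6044/π) × 24.66 = 12.59 h.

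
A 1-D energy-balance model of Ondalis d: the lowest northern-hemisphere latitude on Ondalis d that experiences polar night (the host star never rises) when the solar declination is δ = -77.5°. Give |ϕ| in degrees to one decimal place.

|ϕ| = 12.5°

Polar night requires cos h₀ = −tan ϕ tan δ ≥ 1, i.e. tan ϕ tan δ ≤ −1.
The boundary is |tan ϕ| · |tan δ| = 1, so |ϕ| = 90° − |δ| = 90° − 77.5° = 12.5° in the northern hemisphere.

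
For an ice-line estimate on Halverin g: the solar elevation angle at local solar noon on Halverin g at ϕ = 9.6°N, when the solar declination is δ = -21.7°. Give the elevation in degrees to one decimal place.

At local noon the hour angle is zero, so the zenith angle equals |ϕ − δ| = |+9.6° − (-21.700°)| = 31.300°.
Elevation = 90° − 31.300° = 58.7°.

58.7°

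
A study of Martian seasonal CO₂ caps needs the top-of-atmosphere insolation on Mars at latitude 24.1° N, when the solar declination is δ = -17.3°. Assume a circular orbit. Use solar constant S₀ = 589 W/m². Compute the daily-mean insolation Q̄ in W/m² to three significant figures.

Q̄ ≈ 129 W/m²

cos H₀ = −tan(+24.1°) tan(-17.300°) = 0.1393, H₀ = 1.4310 rad.
Bracket: H₀ sin φ sin δ + cos φ cos δ sin H₀ = 1.4310×0.40833×-0.29737 + 0.91283×0.95476×0.99025 = -0.173759 + 0.863036 = 0.689277.
Q̄ = (S₀/π) × [bracket] = (589/π) × 0.689277 = 129.2 W/m².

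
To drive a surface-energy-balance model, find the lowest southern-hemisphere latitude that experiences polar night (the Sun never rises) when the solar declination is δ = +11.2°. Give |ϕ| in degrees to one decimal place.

Polar night requires cos h₀ = −tan ϕ tan δ ≥ 1, i.e. tan ϕ tan δ ≤ −1.
The boundary is |tan ϕ| · |tan δ| = 1, so |ϕ| = 90° − |δ| = 90° − 11.2° = 78.8° in the southern hemisphere.

|ϕ| = 78.8°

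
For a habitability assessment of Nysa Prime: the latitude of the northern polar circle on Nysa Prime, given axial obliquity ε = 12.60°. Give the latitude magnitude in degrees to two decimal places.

The polar circle is the lowest latitude that experiences at least one full rotation of continuous daylight at the northern-summer solstice; it lies at |ϕ| = 90° − ε = 90° − 12.60° = 77.40°.

77.40°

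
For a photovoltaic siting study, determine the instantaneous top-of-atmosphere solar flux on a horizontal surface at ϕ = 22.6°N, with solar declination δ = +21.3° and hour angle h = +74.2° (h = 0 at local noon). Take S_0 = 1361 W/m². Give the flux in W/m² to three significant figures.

509 W/m²

cos θ_z = sin ϕ sin δ + cos ϕ cos δ cos h = 0.139596 + 0.234201 = 0.373797.
Flux = S_0 · cos θ_z = 1361 × 0.373797 = 508.7 W/m².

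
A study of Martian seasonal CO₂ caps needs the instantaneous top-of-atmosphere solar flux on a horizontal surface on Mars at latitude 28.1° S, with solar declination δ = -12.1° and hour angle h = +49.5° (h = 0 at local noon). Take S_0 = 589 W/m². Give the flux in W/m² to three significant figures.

cos θ_z = sin ϕ sin δ + cos ϕ cos δ cos h = 0.098733 + 0.560168 = 0.658901.
Flux = S_0 · cos θ_z = 589 × 0.658901 = 388.1 W/m².

388 W/m²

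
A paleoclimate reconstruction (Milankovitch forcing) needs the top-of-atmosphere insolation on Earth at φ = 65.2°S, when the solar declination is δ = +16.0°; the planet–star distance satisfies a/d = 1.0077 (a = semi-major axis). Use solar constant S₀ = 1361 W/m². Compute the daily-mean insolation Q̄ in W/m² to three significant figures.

Q̄ ≈ 39.9 W/m²

cos H₀ = −tan(-65.2°) tan(+16.000°) = 0.6206, H₀ = 0.9013 rad.
Bracket: H₀ sin φ sin δ + cos φ cos δ sin H₀ = 0.9013×-0.90778×0.27564 + 0.41945×0.96126×0.78415 = -0.225524 + 0.316170 = 0.090646.
Inverse-square distance factor (a/d)² = 1.0077² = 1.015459.
Q̄ = (S₀/π) × 1.015459 × [bracket] = (1361/π) × 1.015459 × 0.090646 = 39.88 W/m².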